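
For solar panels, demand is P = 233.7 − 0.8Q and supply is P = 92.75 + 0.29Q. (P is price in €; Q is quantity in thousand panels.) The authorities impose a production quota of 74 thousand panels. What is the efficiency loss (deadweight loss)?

€1667.38 thousand

Competitive equilibrium: 233.7 − 0.8Q = 92.75 + 0.29Q → Q* = 129.3119, P* = 130.2505.
At Q = 74: demand price = 233.7 − 0.8·74 = 174.5; supply price = 92.75 + 0.29·74 = 114.21.
ΔQ = 129.3119 − 74 = 55.3119; wedge = 174.5 − 114.21 = 60.29.
DWL = ½ × 55.3119 × 60.29 = €1667.38 thousand.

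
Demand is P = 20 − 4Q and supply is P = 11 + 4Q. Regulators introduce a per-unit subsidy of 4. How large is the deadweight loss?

1

Competitive equilibrium: 20 − 4Q = 11 + 4Q → Q* = 1.125, P* = 15.5.
The subsidy lowers effective supply by 4: P = 7 + 4Q.
New quantity: 20 − 4Q = 7 + 4Q → Q' = 1.625.
Overproduction ΔQ = 1.625 − 1.125 = 0.5; wedge = subsidy = 4.
DWL = ½ × 0.5 × 4 = 1.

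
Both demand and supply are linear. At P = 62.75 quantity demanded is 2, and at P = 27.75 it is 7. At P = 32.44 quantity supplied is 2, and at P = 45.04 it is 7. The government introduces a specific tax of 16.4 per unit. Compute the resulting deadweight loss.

14.13

Demand slope = (27.75 − 62.75)/(7 − 2) = −7, so P = 76.75 − 7Q.
Supply slope = (45.04 − 32.44)/(7 − 2) = 2.52, so P = 27.4 + 2.52Q.
Competitive equilibrium: 76.75 − 7Q = 27.4 + 2.52Q → Q* = 5.1838, P* = 40.4632.
With the tax, the buyer price exceeds the seller price by 16.4: (76.75 − 7Q) − (27.4 + 2.52Q) = 16.4 → Q' = 3.4611.
ΔQ = 5.1838 − 3.4611 = 1.7227; the wedge equals the tax, 16.4.
Deadweight loss = ½ × 1.7227 × 16.4 = 14.13.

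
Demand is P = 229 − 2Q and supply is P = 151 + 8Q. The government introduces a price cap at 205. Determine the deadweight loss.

Competitive equilibrium: 229 − 2Q = 151 + 8Q → Q* = 7.8, P* = 213.4.
At the ceiling P = 205, quantity supplied = (205 − 151)/8 = 6.75.
Willingness to pay at Q' = 6.75: 229 − 2·6.75 = 215.5.
ΔQ = 7.8 − 6.75 = 1.05; wedge = 215.5 − 205 = 10.5.
Deadweight loss = ½ × 1.05 × 10.5 = 5.51.

5.51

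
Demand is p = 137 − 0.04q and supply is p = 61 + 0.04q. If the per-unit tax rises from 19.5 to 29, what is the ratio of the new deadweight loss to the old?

2.212

Competitive equilibrium: 137 − 0.04q = 61 + 0.04q → q* = 950, p* = 99.
For a per-unit tax t: Δq = t/0.08, so DWL = ½·t·(t/0.08) = t²/0.16.
At t = 19.5: DWL = 2376.5625. At t = 29: DWL = 5256.25.
Ratio = (29/19.5)² = 2.212.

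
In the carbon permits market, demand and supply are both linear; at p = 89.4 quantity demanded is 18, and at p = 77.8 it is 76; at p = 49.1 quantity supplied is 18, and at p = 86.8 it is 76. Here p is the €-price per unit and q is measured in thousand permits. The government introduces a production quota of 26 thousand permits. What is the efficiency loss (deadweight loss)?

€660.15 thousand

Demand slope = (77.8 − 89.4)/(76 − 18) = −0.2, so p = 93 − 0.2q.
Supply slope = (86.8 − 49.1)/(76 − 18) = 0.65, so p = 37.4 + 0.65q.
Competitive equilibrium: 93 − 0.2q = 37.4 + 0.65q → q* = 65.4118, p* = 79.9176.
At q = 26: demand price = 93 − 0.2·26 = 87.8; supply price = 37.4 + 0.65·26 = 54.3.
Δq = 65.4118 − 26 = 39.4118; wedge = 87.8 − 54.3 = 33.5.
Deadweight loss = ½ × 39.4118 × 33.5 = €660.15 thousand.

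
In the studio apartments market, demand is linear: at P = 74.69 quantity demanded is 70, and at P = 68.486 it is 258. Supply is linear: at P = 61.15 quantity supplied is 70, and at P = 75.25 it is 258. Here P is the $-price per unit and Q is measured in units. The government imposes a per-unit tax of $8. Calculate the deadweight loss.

Demand slope = (68.486 − 74.69)/(258 − 70) = −0.033, so P = 77 − 0.033Q.
Supply slope = (75.25 − 61.15)/(258 − 70) = 0.075, so P = 55.9 + 0.075Q.
Competitive equilibrium: 77 − 0.033Q = 55.9 + 0.075Q → Q* = 195.3704, P* = 70.5528.
With the tax, the buyer price exceeds the seller price by 8: (77 − 0.033Q) − (55.9 + 0.075Q) = 8 → Q' = 121.2963.
ΔQ = 195.3704 − 121.2963 = 74.0741; the wedge equals the tax, 8.
Welfare loss = ½ × 74.0741 × 8 = $296.30.

$296.30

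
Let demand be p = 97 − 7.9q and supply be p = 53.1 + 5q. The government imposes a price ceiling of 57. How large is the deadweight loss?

Competitive equilibrium: 97 − 7.9q = 53.1 + 5q → q* = 3.4031, p* = 70.1155.
At the ceiling p = 57, quantity supplied = (57 − 53.1)/5 = 0.78.
Willingness to pay at q' = 0.78: 97 − 7.9·0.78 = 90.838.
Δq = 3.4031 − 0.78 = 2.6231; wedge = 90.838 − 57 = 33.838.
The triangle = ½ × 2.6231 × 33.838 = 44.38.

44.38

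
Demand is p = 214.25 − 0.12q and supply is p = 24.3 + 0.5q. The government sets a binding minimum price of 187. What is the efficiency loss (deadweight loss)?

Competitive equilibrium: 214.25 − 0.12q = 24.3 + 0.5q → q* = 306.371, p* = 177.4855.
At the floor p = 187, quantity demanded = (214.25 − 187)/0.12 = 227.0833.
Sellers' marginal cost at q' = 227.0833: 24.3 + 0.5·227.0833 = 137.8417.
Δq = 306.371 − 227.0833 = 79.2877; wedge = 187 − 137.8417 = 49.1583.
The triangle = ½ × 79.2877 × 49.1583 = 1948.82.

1948.82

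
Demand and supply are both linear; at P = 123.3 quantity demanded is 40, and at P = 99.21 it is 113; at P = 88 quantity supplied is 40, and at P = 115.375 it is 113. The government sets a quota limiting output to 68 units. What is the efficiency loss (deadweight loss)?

171.71

Demand slope = (99.21 − 123.3)/(113 − 40) = −0.33, so P = 136.5 − 0.33Q.
Supply slope = (115.375 − 88)/(113 − 40) = 0.375, so P = 73 + 0.375Q.
Competitive equilibrium: 136.5 − 0.33Q = 73 + 0.375Q → Q* = 90.0709, P* = 106.7766.
At Q = 68: demand price = 136.5 − 0.33·68 = 114.06; supply price = 73 + 0.375·68 = 98.5.
ΔQ = 90.0709 − 68 = 22.0709; wedge = 114.06 − 98.5 = 15.56.
The triangle = ½ × 22.0709 × 15.56 = 171.71.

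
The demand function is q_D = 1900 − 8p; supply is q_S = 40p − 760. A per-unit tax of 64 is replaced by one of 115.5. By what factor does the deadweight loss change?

In inverse form: demand p = 237.5 − 0.125q, supply p = 19 + 0.025q.
Competitive equilibrium: 237.5 − 0.125q = 19 + 0.025q → q* = 1456.6667, p* = 55.4167.
For a per-unit tax t: Δq = t/0.15, so DWL = ½·t·(t/0.15) = t²/0.3.
At t = 64: DWL = 13653.333. At t = 115.5: DWL = 44467.5.
Ratio = (115.5/64)² = 3.257.

3.257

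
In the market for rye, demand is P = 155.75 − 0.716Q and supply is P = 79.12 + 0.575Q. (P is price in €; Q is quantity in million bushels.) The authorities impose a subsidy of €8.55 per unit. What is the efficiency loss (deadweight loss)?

Competitive equilibrium: 155.75 − 0.716Q = 79.12 + 0.575Q → Q* = 59.3571, P* = 113.2503.
The subsidy lowers effective supply by 8.55: P = 70.57 + 0.575Q.
New quantity: 155.75 − 0.716Q = 70.57 + 0.575Q → Q' = 65.9799.
Overproduction ΔQ = 65.9799 − 59.3571 = 6.6228; wedge = subsidy = 8.55.
The triangle = ½ × 6.6228 × 8.55 = €28.31 million.

€28.31 million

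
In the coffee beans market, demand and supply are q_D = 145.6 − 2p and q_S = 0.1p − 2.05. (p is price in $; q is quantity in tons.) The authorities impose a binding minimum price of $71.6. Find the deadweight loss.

$34.97

In inverse form: demand p = 72.8 − 0.5q, supply p = 20.5 + 10q.
Competitive equilibrium: 72.8 − 0.5q = 20.5 + 10q → q* = 4.981, p* = 70.3095.
At the floor p = 71.6, quantity demanded = (72.8 − 71.6)/0.5 = 2.4.
Sellers' marginal cost at q' = 2.4: 20.5 + 10·2.4 = 44.5.
Δq = 4.981 − 2.4 = 2.581; wedge = 71.6 − 44.5 = 27.1.
Deadweight loss = ½ × 2.581 × 27.1 = $34.97.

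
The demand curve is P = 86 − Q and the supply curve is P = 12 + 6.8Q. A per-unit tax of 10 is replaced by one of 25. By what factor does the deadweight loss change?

Competitive equilibrium: 86 − Q = 12 + 6.8Q → Q* = 9.4872, P* = 76.5128.
For a per-unit tax t: ΔQ = t/7.8, so DWL = ½·t·(t/7.8) = t²/15.6.
At t = 10: DWL = 6.410. At t = 25: DWL = 40.064.
Ratio = (25/10)² = 6.25.

6.25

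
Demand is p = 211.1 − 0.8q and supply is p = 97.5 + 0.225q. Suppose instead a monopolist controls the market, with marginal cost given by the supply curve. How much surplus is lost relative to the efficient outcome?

Competitive equilibrium: 211.1 − 0.8q = 97.5 + 0.225q → q* = 110.8293, p* = 122.4366.
Marginal revenue: MR = 211.1 − 1.6q. Set MR = MC: 211.1 − 1.6q = 97.5 + 0.225q → q_m = 62.2466.
Price p_m = 211.1 − 0.8·62.2466 = 161.3027; MC(q_m) = 97.5 + 0.225·62.2466 = 111.5055.
Competitive q* = 110.8293, so Δq = 48.5827; wedge = 161.3027 − 111.5055 = 49.7972.
Welfare loss = ½ × 48.5827 × 49.7972 = 1209.64.

1209.64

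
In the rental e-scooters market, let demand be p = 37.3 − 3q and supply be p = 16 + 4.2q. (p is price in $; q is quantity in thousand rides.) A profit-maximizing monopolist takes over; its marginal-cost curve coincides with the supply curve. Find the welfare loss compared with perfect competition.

$2.73 thousand

Competitive equilibrium: 37.3 − 3q = 16 + 4.2q → q* = 2.9583, p* = 28.425.
Marginal revenue: MR = 37.3 − 6q. Set MR = MC: 37.3 − 6q = 16 + 4.2q → q_m = 2.0882.
Price p_m = 37.3 − 3·2.0882 = 31.0354; MC(q_m) = 16 + 4.2·2.0882 = 24.7704.
Competitive q* = 2.9583, so Δq = 0.8701; wedge = 31.0354 − 24.7704 = 6.265.
DWL = ½ × 0.8701 × 6.265 = $2.73 thousand.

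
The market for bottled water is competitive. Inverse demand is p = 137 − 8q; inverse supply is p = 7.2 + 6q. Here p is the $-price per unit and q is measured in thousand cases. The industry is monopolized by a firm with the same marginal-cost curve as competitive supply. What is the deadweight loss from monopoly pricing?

$79.57 thousand

Competitive equilibrium: 137 − 8q = 7.2 + 6q → q* = 9.2714, p* = 62.8286.
Marginal revenue: MR = 137 − 16q. Set MR = MC: 137 − 16q = 7.2 + 6q → q_m = 5.9.
Price p_m = 137 − 8·5.9 = 89.8; MC(q_m) = 7.2 + 6·5.9 = 42.6.
Competitive q* = 9.2714, so Δq = 3.3714; wedge = 89.8 − 42.6 = 47.2.
The triangle = ½ × 3.3714 × 47.2 = $79.57 thousand.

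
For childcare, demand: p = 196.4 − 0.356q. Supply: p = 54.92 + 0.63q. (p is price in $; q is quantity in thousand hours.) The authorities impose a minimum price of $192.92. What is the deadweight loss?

Competitive equilibrium: 196.4 − 0.356q = 54.92 + 0.63q → q* = 143.4888, p* = 145.318.
At the floor p = 192.92, quantity demanded = (196.4 − 192.92)/0.356 = 9.7753.
Sellers' marginal cost at q' = 9.7753: 54.92 + 0.63·9.7753 = 61.0784.
Δq = 143.4888 − 9.7753 = 133.7135; wedge = 192.92 − 61.0784 = 131.8416.
DWL = ½ × 133.7135 × 131.8416 = $8814.50 thousand.

$8814.50 thousand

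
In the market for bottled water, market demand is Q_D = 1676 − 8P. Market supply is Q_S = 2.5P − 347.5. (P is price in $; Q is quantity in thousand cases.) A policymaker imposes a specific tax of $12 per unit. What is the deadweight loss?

In inverse form: demand P = 209.5 − 0.125Q, supply P = 139 + 0.4Q.
Competitive equilibrium: 209.5 − 0.125Q = 139 + 0.4Q → Q* = 134.2857, P* = 192.7143.
With the tax, the buyer price exceeds the seller price by 12: (209.5 − 0.125Q) − (139 + 0.4Q) = 12 → Q' = 111.4286.
ΔQ = 134.2857 − 111.4286 = 22.8571; the wedge equals the tax, 12.
The triangle = ½ × 22.8571 × 12 = $137.14 thousand.

$137.14 thousand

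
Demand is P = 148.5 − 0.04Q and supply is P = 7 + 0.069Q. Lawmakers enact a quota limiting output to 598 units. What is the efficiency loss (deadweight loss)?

26717.60

Competitive equilibrium: 148.5 − 0.04Q = 7 + 0.069Q → Q* = 1298.1651, P* = 96.5734.
At Q = 598: demand price = 148.5 − 0.04·598 = 124.58; supply price = 7 + 0.069·598 = 48.262.
ΔQ = 1298.1651 − 598 = 700.1651; wedge = 124.58 − 48.262 = 76.318.
The triangle = ½ × 700.1651 × 76.318 = 26717.60.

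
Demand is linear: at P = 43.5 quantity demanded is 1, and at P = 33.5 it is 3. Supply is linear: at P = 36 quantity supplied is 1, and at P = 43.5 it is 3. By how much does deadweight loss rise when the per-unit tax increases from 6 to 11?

4.86

Demand slope = (33.5 − 43.5)/(3 − 1) = −5, so P = 48.5 − 5Q.
Supply slope = (43.5 − 36)/(3 − 1) = 3.75, so P = 32.25 + 3.75Q.
Competitive equilibrium: 48.5 − 5Q = 32.25 + 3.75Q → Q* = 1.8571, P* = 39.2143.
For a per-unit tax t: ΔQ = t/8.75, so DWL = ½·t·(t/8.75) = t²/17.5.
At t = 6: DWL = 2.057. At t = 11: DWL = 6.914.
Increase = 6.914 − 2.057 = 4.86.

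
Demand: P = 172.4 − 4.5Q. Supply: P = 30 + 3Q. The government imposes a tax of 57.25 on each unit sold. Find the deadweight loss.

218.50

Competitive equilibrium: 172.4 − 4.5Q = 30 + 3Q → Q* = 18.98667, P* = 86.96.
With the tax, the buyer price exceeds the seller price by 57.25: (172.4 − 4.5Q) − (30 + 3Q) = 57.25 → Q' = 11.35333.
ΔQ = 18.98667 − 11.35333 = 7.63334; the wedge equals the tax, 57.25.
Deadweight loss = ½ × 7.63334 × 57.25 = 218.50.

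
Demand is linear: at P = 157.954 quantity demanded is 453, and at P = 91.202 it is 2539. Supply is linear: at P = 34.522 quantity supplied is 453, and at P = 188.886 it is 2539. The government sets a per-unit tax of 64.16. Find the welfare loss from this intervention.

Demand slope = (91.202 − 157.954)/(2539 − 453) = −0.032, so P = 172.45 − 0.032Q.
Supply slope = (188.886 − 34.522)/(2539 − 453) = 0.074, so P = 1 + 0.074Q.
Competitive equilibrium: 172.45 − 0.032Q = 1 + 0.074Q → Q* = 1617.4528, P* = 120.6915.
With the tax, the buyer price exceeds the seller price by 64.16: (172.45 − 0.032Q) − (1 + 0.074Q) = 64.16 → Q' = 1012.1698.
ΔQ = 1617.4528 − 1012.1698 = 605.283; the wedge equals the tax, 64.16.
Welfare loss = ½ × 605.283 × 64.16 = 19417.48.

19417.48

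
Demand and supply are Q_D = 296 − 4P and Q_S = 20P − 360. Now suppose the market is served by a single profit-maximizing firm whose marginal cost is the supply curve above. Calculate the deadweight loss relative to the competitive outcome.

In inverse form: demand P = 74 − 0.25Q, supply P = 18 + 0.05Q.
Competitive equilibrium: 74 − 0.25Q = 18 + 0.05Q → Q* = 186.6667, P* = 27.3333.
Marginal revenue: MR = 74 − 0.5Q. Set MR = MC: 74 − 0.5Q = 18 + 0.05Q → Q_m = 101.8182.
Price P_m = 74 − 0.25·101.8182 = 48.5455; MC(Q_m) = 18 + 0.05·101.8182 = 23.0909.
Competitive Q* = 186.6667, so ΔQ = 84.8485; wedge = 48.5455 − 23.0909 = 25.4546.
DWL = ½ × 84.8485 × 25.4546 = 1079.89.

1079.89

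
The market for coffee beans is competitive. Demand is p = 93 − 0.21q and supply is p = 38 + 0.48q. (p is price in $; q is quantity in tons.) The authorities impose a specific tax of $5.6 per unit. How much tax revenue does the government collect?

$400.93

Competitive equilibrium: 93 − 0.21q = 38 + 0.48q → q* = 79.7101, p* = 76.2609.
With the tax, the buyer price exceeds the seller price by 5.6: (93 − 0.21q) − (38 + 0.48q) = 5.6 → q' = 71.5942.
Tax revenue = 5.6 × 71.5942 = $400.93.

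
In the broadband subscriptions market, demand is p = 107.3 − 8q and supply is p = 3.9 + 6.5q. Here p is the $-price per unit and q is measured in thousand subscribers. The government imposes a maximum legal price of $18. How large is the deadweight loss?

Competitive equilibrium: 107.3 − 8q = 3.9 + 6.5q → q* = 7.131, p* = 50.2517.
At the ceiling p = 18, quantity supplied = (18 − 3.9)/6.5 = 2.1692.
Willingness to pay at q' = 2.1692: 107.3 − 8·2.1692 = 89.9464.
Δq = 7.131 − 2.1692 = 4.9618; wedge = 89.9464 − 18 = 71.9464.
The triangle = ½ × 4.9618 × 71.9464 = $178.49 thousand.

$178.49 thousand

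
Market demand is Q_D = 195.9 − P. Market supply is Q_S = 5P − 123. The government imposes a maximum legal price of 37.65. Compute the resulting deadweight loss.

3603.75

In inverse form: demand P = 195.9 − Q, supply P = 24.6 + 0.2Q.
Competitive equilibrium: 195.9 − Q = 24.6 + 0.2Q → Q* = 142.75, P* = 53.15.
At the ceiling P = 37.65, quantity supplied = (37.65 − 24.6)/0.2 = 65.25.
Willingness to pay at Q' = 65.25: 195.9 − 1·65.25 = 130.65.
ΔQ = 142.75 − 65.25 = 77.5; wedge = 130.65 − 37.65 = 93.
DWL = ½ × 77.5 × 93 = 3603.75.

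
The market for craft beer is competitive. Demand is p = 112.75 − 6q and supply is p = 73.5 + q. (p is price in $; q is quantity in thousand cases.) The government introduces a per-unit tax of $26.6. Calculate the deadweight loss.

$50.54 thousand

Competitive equilibrium: 112.75 − 6q = 73.5 + q → q* = 5.6071, p* = 79.1071.
With the tax, the buyer price exceeds the seller price by 26.6: (112.75 − 6q) − (73.5 + q) = 26.6 → q' = 1.8071.
Δq = 5.6071 − 1.8071 = 3.8; the wedge equals the tax, 26.6.
Deadweight loss = ½ × 3.8 × 26.6 = $50.54 thousand.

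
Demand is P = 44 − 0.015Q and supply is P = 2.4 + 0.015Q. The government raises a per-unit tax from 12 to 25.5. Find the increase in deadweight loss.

Competitive equilibrium: 44 − 0.015Q = 2.4 + 0.015Q → Q* = 1386.6667, P* = 23.2.
For a per-unit tax t: ΔQ = t/0.03, so DWL = ½·t·(t/0.03) = t²/0.06.
At t = 12: DWL = 2400. At t = 25.5: DWL = 10837.5.
Increase = 10837.5 − 2400 = 8437.50.

8437.50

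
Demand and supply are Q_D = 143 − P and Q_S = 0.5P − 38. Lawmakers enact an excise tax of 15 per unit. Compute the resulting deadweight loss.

In inverse form: demand P = 143 − Q, supply P = 76 + 2Q.
Competitive equilibrium: 143 − Q = 76 + 2Q → Q* = 22.3333, P* = 120.6667.
With the tax, the buyer price exceeds the seller price by 15: (143 − Q) − (76 + 2Q) = 15 → Q' = 17.3333.
ΔQ = 22.3333 − 17.3333 = 5; the wedge equals the tax, 15.
Deadweight loss = ½ × 5 × 15 = 37.50.

37.50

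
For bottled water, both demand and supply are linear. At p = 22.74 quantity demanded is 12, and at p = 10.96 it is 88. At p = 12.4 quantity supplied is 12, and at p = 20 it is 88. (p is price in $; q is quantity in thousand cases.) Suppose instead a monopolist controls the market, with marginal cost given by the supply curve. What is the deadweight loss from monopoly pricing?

$50.32 thousand

Demand slope = (10.96 − 22.74)/(88 − 12) = −0.155, so p = 24.6 − 0.155q.
Supply slope = (20 − 12.4)/(88 − 12) = 0.1, so p = 11.2 + 0.1q.
Competitive equilibrium: 24.6 − 0.155q = 11.2 + 0.1q → q* = 52.549, p* = 16.4549.
Marginal revenue: MR = 24.6 − 0.31q. Set MR = MC: 24.6 − 0.31q = 11.2 + 0.1q → q_m = 32.6829.
Price p_m = 24.6 − 0.155·32.6829 = 19.5342; MC(q_m) = 11.2 + 0.1·32.6829 = 14.4683.
Competitive q* = 52.549, so Δq = 19.8661; wedge = 19.5342 − 14.4683 = 5.0659.
Deadweight loss = ½ × 19.8661 × 5.0659 = $50.32 thousand.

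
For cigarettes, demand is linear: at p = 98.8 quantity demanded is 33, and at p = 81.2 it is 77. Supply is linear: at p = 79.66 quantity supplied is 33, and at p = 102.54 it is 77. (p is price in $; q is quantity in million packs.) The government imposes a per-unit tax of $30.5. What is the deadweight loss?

Demand slope = (81.2 − 98.8)/(77 − 33) = −0.4, so p = 112 − 0.4q.
Supply slope = (102.54 − 79.66)/(77 − 33) = 0.52, so p = 62.5 + 0.52q.
Competitive equilibrium: 112 − 0.4q = 62.5 + 0.52q → q* = 53.8043, p* = 90.4783.
With the tax, the buyer price exceeds the seller price by 30.5: (112 − 0.4q) − (62.5 + 0.52q) = 30.5 → q' = 20.6522.
Δq = 53.8043 − 20.6522 = 33.1521; the wedge equals the tax, 30.5.
Deadweight loss = ½ × 33.1521 × 30.5 = $505.57 million.

$505.57 million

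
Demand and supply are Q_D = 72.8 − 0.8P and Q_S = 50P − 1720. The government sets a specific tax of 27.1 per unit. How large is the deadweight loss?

289.14

In inverse form: demand P = 91 − 1.25Q, supply P = 34.4 + 0.02Q.
Competitive equilibrium: 91 − 1.25Q = 34.4 + 0.02Q → Q* = 44.5669, P* = 35.2913.
With the tax, the buyer price exceeds the seller price by 27.1: (91 − 1.25Q) − (34.4 + 0.02Q) = 27.1 → Q' = 23.2283.
ΔQ = 44.5669 − 23.2283 = 21.3386; the wedge equals the tax, 27.1.
Welfare loss = ½ × 21.3386 × 27.1 = 289.14.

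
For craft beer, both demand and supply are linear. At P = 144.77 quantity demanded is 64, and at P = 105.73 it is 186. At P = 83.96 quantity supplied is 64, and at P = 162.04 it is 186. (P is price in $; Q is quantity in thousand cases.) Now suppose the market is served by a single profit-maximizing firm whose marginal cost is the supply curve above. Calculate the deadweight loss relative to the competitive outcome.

$486.49 thousand

Demand slope = (105.73 − 144.77)/(186 − 64) = −0.32, so P = 165.25 − 0.32Q.
Supply slope = (162.04 − 83.96)/(186 − 64) = 0.64, so P = 43 + 0.64Q.
Competitive equilibrium: 165.25 − 0.32Q = 43 + 0.64Q → Q* = 127.3438, P* = 124.5.
Marginal revenue: MR = 165.25 − 0.64Q. Set MR = MC: 165.25 − 0.64Q = 43 + 0.64Q → Q_m = 95.5078.
Price P_m = 165.25 − 0.32·95.5078 = 134.6875; MC(Q_m) = 43 + 0.64·95.5078 = 104.125.
Competitive Q* = 127.3438, so ΔQ = 31.836; wedge = 134.6875 − 104.125 = 30.5625.
Welfare loss = ½ × 31.836 × 30.5625 = $486.49 thousand.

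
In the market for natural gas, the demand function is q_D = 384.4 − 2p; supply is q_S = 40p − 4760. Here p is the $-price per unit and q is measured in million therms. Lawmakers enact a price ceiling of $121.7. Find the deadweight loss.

In inverse form: demand p = 192.2 − 0.5q, supply p = 119 + 0.025q.
Competitive equilibrium: 192.2 − 0.5q = 119 + 0.025q → q* = 139.4286, p* = 122.4857.
At the ceiling p = 121.7, quantity supplied = (121.7 − 119)/0.025 = 108.
Willingness to pay at q' = 108: 192.2 − 0.5·108 = 138.2.
Δq = 139.4286 − 108 = 31.4286; wedge = 138.2 − 121.7 = 16.5.
Welfare loss = ½ × 31.4286 × 16.5 = $259.29 million.

$259.29 million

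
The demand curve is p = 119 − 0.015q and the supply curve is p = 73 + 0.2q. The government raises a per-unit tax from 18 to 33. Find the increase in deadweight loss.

Competitive equilibrium: 119 − 0.015q = 73 + 0.2q → q* = 213.9535, p* = 115.7907.
For a per-unit tax t: Δq = t/0.215, so DWL = ½·t·(t/0.215) = t²/0.43.
At t = 18: DWL = 753.488. At t = 33: DWL = 2532.558.
Increase = 2532.558 − 753.488 = 1779.07.

1779.07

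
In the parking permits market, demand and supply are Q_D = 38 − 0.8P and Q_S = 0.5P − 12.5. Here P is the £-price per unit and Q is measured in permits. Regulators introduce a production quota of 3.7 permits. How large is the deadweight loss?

£16.88

In inverse form: demand P = 47.5 − 1.25Q, supply P = 25 + 2Q.
Competitive equilibrium: 47.5 − 1.25Q = 25 + 2Q → Q* = 6.9231, P* = 38.8462.
At Q = 3.7: demand price = 47.5 − 1.25·3.7 = 42.875; supply price = 25 + 2·3.7 = 32.4.
ΔQ = 6.9231 − 3.7 = 3.2231; wedge = 42.875 − 32.4 = 10.475.
Welfare loss = ½ × 3.2231 × 10.475 = £16.88.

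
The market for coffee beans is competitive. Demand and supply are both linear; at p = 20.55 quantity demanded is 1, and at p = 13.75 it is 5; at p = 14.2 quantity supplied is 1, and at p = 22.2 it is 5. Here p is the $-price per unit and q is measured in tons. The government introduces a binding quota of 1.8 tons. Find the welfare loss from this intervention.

$1.55

Demand slope = (13.75 − 20.55)/(5 − 1) = −1.7, so p = 22.25 − 1.7q.
Supply slope = (22.2 − 14.2)/(5 − 1) = 2, so p = 12.2 + 2q.
Competitive equilibrium: 22.25 − 1.7q = 12.2 + 2q → q* = 2.7162, p* = 17.6324.
At q = 1.8: demand price = 22.25 − 1.7·1.8 = 19.19; supply price = 12.2 + 2·1.8 = 15.8.
Δq = 2.7162 − 1.8 = 0.9162; wedge = 19.19 − 15.8 = 3.39.
Welfare loss = ½ × 0.9162 × 3.39 = $1.55.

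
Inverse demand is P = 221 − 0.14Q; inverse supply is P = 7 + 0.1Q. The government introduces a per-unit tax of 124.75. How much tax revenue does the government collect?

46391.41

Competitive equilibrium: 221 − 0.14Q = 7 + 0.1Q → Q* = 891.6667, P* = 96.1667.
With the tax, the buyer price exceeds the seller price by 124.75: (221 − 0.14Q) − (7 + 0.1Q) = 124.75 → Q' = 371.875.
Tax revenue = 124.75 × 371.875 = 46391.41.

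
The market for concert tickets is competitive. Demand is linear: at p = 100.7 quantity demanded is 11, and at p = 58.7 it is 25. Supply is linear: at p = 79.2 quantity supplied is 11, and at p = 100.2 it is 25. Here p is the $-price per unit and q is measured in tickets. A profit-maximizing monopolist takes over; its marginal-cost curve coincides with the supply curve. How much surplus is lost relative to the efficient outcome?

Demand slope = (58.7 − 100.7)/(25 − 11) = −3, so p = 133.7 − 3q.
Supply slope = (100.2 − 79.2)/(25 − 11) = 1.5, so p = 62.7 + 1.5q.
Competitive equilibrium: 133.7 − 3q = 62.7 + 1.5q → q* = 15.7778, p* = 86.3667.
Marginal revenue: MR = 133.7 − 6q. Set MR = MC: 133.7 − 6q = 62.7 + 1.5q → q_m = 9.4667.
Price p_m = 133.7 − 3·9.4667 = 105.2999; MC(q_m) = 62.7 + 1.5·9.4667 = 76.9001.
Competitive q* = 15.7778, so Δq = 6.3111; wedge = 105.2999 − 76.9001 = 28.3998.
Welfare loss = ½ × 6.3111 × 28.3998 = $89.62.

$89.62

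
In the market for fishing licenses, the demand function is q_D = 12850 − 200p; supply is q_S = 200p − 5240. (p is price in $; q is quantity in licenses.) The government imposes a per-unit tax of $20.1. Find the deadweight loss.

$20200.50

In inverse form: demand p = 64.25 − 0.005q, supply p = 26.2 + 0.005q.
Competitive equilibrium: 64.25 − 0.005q = 26.2 + 0.005q → q* = 3805, p* = 45.225.
With the tax, the buyer price exceeds the seller price by 20.1: (64.25 − 0.005q) − (26.2 + 0.005q) = 20.1 → q' = 1795.
Δq = 3805 − 1795 = 2010; the wedge equals the tax, 20.1.
DWL = ½ × 2010 × 20.1 = $20200.50.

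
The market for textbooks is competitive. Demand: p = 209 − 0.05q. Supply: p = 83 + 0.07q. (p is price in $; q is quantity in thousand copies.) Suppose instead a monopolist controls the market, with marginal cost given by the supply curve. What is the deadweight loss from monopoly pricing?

$5722.32 thousand

Competitive equilibrium: 209 − 0.05q = 83 + 0.07q → q* = 1050, p* = 156.5.
Marginal revenue: MR = 209 − 0.1q. Set MR = MC: 209 − 0.1q = 83 + 0.07q → q_m = 741.17647.
Price p_m = 209 − 0.05·741.17647 = 171.94118; MC(q_m) = 83 + 0.07·741.17647 = 134.88235.
Competitive q* = 1050, so Δq = 308.82353; wedge = 171.94118 − 134.88235 = 37.05883.
Welfare loss = ½ × 308.82353 × 37.05883 = $5722.32 thousand.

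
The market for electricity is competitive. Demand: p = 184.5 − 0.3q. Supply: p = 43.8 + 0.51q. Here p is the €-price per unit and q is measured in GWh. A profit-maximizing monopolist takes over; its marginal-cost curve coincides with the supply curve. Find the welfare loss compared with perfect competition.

Competitive equilibrium: 184.5 − 0.3q = 43.8 + 0.51q → q* = 173.7037, p* = 132.38889.
Marginal revenue: MR = 184.5 − 0.6q. Set MR = MC: 184.5 − 0.6q = 43.8 + 0.51q → q_m = 126.75676.
Price p_m = 184.5 − 0.3·126.75676 = 146.47297; MC(q_m) = 43.8 + 0.51·126.75676 = 108.44595.
Competitive q* = 173.7037, so Δq = 46.94694; wedge = 146.47297 − 108.44595 = 38.02702.
Welfare loss = ½ × 46.94694 × 38.02702 = €892.63.

€892.63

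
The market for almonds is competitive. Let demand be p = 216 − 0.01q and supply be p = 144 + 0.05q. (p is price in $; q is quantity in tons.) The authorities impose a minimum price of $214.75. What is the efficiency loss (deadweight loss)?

$34668.75

Competitive equilibrium: 216 − 0.01q = 144 + 0.05q → q* = 1200, p* = 204.
At the floor p = 214.75, quantity demanded = (216 − 214.75)/0.01 = 125.
Sellers' marginal cost at q' = 125: 144 + 0.05·125 = 150.25.
Δq = 1200 − 125 = 1075; wedge = 214.75 − 150.25 = 64.5.
Deadweight loss = ½ × 1075 × 64.5 = $34668.75.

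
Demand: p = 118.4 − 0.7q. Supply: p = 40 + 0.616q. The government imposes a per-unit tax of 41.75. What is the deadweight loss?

662.26

Competitive equilibrium: 118.4 − 0.7q = 40 + 0.616q → q* = 59.5745, p* = 76.6979.
With the tax, the buyer price exceeds the seller price by 41.75: (118.4 − 0.7q) − (40 + 0.616q) = 41.75 → q' = 27.8495.
Δq = 59.5745 − 27.8495 = 31.725; the wedge equals the tax, 41.75.
The triangle = ½ × 31.725 × 41.75 = 662.26.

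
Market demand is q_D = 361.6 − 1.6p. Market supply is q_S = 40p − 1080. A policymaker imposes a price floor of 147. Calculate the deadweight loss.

In inverse form: demand p = 226 − 0.625q, supply p = 27 + 0.025q.
Competitive equilibrium: 226 − 0.625q = 27 + 0.025q → q* = 306.1538, p* = 34.6538.
At the floor p = 147, quantity demanded = (226 − 147)/0.625 = 126.4.
Sellers' marginal cost at q' = 126.4: 27 + 0.025·126.4 = 30.16.
Δq = 306.1538 − 126.4 = 179.7538; wedge = 147 − 30.16 = 116.84.
Deadweight loss = ½ × 179.7538 × 116.84 = 10501.22.

10501.22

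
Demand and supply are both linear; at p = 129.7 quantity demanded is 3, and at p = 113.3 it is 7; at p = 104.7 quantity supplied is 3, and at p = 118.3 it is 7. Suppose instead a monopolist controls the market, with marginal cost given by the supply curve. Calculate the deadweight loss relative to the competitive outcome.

18.79

Demand slope = (113.3 − 129.7)/(7 − 3) = −4.1, so p = 142 − 4.1q.
Supply slope = (118.3 − 104.7)/(7 − 3) = 3.4, so p = 94.5 + 3.4q.
Competitive equilibrium: 142 − 4.1q = 94.5 + 3.4q → q* = 6.3333, p* = 116.0333.
Marginal revenue: MR = 142 − 8.2q. Set MR = MC: 142 − 8.2q = 94.5 + 3.4q → q_m = 4.0948.
Price p_m = 142 − 4.1·4.0948 = 125.2113; MC(q_m) = 94.5 + 3.4·4.0948 = 108.4223.
Competitive q* = 6.3333, so Δq = 2.2385; wedge = 125.2113 − 108.4223 = 16.789.
Deadweight loss = ½ × 2.2385 × 16.789 = 18.79.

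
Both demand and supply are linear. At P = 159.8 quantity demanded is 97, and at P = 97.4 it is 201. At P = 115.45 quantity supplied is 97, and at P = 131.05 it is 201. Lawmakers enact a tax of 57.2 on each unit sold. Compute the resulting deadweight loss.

Demand slope = (97.4 − 159.8)/(201 − 97) = −0.6, so P = 218 − 0.6Q.
Supply slope = (131.05 − 115.45)/(201 − 97) = 0.15, so P = 100.9 + 0.15Q.
Competitive equilibrium: 218 − 0.6Q = 100.9 + 0.15Q → Q* = 156.13333, P* = 124.32.
With the tax, the buyer price exceeds the seller price by 57.2: (218 − 0.6Q) − (100.9 + 0.15Q) = 57.2 → Q' = 79.86667.
ΔQ = 156.13333 − 79.86667 = 76.26666; the wedge equals the tax, 57.2.
Welfare loss = ½ × 76.26666 × 57.2 = 2181.23.

2181.23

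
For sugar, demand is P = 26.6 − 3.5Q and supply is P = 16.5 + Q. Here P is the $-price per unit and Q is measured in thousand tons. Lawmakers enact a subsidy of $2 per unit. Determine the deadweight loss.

$0.44 thousand

Competitive equilibrium: 26.6 − 3.5Q = 16.5 + Q → Q* = 2.2444, P* = 18.7444.
The subsidy lowers effective supply by 2: P = 14.5 + Q.
New quantity: 26.6 − 3.5Q = 14.5 + Q → Q' = 2.6889.
Overproduction ΔQ = 2.6889 − 2.2444 = 0.4445; wedge = subsidy = 2.
DWL = ½ × 0.4445 × 2 = $0.44 thousand.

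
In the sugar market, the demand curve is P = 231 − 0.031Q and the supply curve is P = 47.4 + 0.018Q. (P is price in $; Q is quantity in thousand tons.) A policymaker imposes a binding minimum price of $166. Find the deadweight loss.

Competitive equilibrium: 231 − 0.031Q = 47.4 + 0.018Q → Q* = 3746.938776, P* = 114.844898.
At the floor P = 166, quantity demanded = (231 − 166)/0.031 = 2096.774194.
Sellers' marginal cost at Q' = 2096.774194: 47.4 + 0.018·2096.774194 = 85.141935.
ΔQ = 3746.938776 − 2096.774194 = 1650.164582; wedge = 166 − 85.141935 = 80.858065.
The triangle = ½ × 1650.164582 × 80.858065 = $66714.56 thousand.

$66714.56 thousand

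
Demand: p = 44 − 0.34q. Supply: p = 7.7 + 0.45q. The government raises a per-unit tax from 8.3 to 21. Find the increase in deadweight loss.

Competitive equilibrium: 44 − 0.34q = 7.7 + 0.45q → q* = 45.9494, p* = 28.3772.
For a per-unit tax t: Δq = t/0.79, so DWL = ½·t·(t/0.79) = t²/1.58.
At t = 8.3: DWL = 43.601. At t = 21: DWL = 279.114.
Increase = 279.114 − 43.601 = 235.51.

235.51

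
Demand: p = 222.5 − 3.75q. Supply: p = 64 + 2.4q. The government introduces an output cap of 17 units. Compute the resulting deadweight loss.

236.63

Competitive equilibrium: 222.5 − 3.75q = 64 + 2.4q → q* = 25.77236, p* = 125.85366.
At q = 17: demand price = 222.5 − 3.75·17 = 158.75; supply price = 64 + 2.4·17 = 104.8.
Δq = 25.77236 − 17 = 8.77236; wedge = 158.75 − 104.8 = 53.95.
The triangle = ½ × 8.77236 × 53.95 = 236.63.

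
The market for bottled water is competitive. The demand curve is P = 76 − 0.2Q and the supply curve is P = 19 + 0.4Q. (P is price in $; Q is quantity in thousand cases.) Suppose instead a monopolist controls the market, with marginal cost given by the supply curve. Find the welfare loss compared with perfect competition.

Competitive equilibrium: 76 − 0.2Q = 19 + 0.4Q → Q* = 95, P* = 57.
Marginal revenue: MR = 76 − 0.4Q. Set MR = MC: 76 − 0.4Q = 19 + 0.4Q → Q_m = 71.25.
Price P_m = 76 − 0.2·71.25 = 61.75; MC(Q_m) = 19 + 0.4·71.25 = 47.5.
Competitive Q* = 95, so ΔQ = 23.75; wedge = 61.75 − 47.5 = 14.25.
Welfare loss = ½ × 23.75 × 14.25 = $169.22 thousand.

$169.22 thousand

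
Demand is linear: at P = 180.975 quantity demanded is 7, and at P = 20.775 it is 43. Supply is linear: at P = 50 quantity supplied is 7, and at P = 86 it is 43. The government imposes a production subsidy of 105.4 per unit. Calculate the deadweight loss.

1019.19

Demand slope = (20.775 − 180.975)/(43 − 7) = −4.45, so P = 212.125 − 4.45Q.
Supply slope = (86 − 50)/(43 − 7) = 1, so P = 43 + Q.
Competitive equilibrium: 212.125 − 4.45Q = 43 + Q → Q* = 31.0321, P* = 74.0321.
The subsidy lowers effective supply by 105.4: P = Q − 62.4.
New quantity: 212.125 − 4.45Q = Q − 62.4 → Q' = 50.3716.
Overproduction ΔQ = 50.3716 − 31.0321 = 19.3395; wedge = subsidy = 105.4.
DWL = ½ × 19.3395 × 105.4 = 1019.19.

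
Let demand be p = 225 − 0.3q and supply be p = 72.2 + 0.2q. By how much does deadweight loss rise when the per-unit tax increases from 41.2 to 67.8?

Competitive equilibrium: 225 − 0.3q = 72.2 + 0.2q → q* = 305.6, p* = 133.32.
For a per-unit tax t: Δq = t/0.5, so DWL = ½·t·(t/0.5) = t²/1.
At t = 41.2: DWL = 1697.44. At t = 67.8: DWL = 4596.84.
Increase = 4596.84 − 1697.44 = 2899.40.

2899.40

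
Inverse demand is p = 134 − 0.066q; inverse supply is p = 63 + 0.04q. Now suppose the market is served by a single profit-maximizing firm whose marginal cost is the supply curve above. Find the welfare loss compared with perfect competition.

Competitive equilibrium: 134 − 0.066q = 63 + 0.04q → q* = 669.8113, p* = 89.7925.
Marginal revenue: MR = 134 − 0.132q. Set MR = MC: 134 − 0.132q = 63 + 0.04q → q_m = 412.7907.
Price p_m = 134 − 0.066·412.7907 = 106.7558; MC(q_m) = 63 + 0.04·412.7907 = 79.5116.
Competitive q* = 669.8113, so Δq = 257.0206; wedge = 106.7558 − 79.5116 = 27.2442.
DWL = ½ × 257.0206 × 27.2442 = 3501.16.

3501.16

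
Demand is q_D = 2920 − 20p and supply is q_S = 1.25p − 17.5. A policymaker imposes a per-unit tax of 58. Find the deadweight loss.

1978.82

In inverse form: demand p = 146 − 0.05q, supply p = 14 + 0.8q.
Competitive equilibrium: 146 − 0.05q = 14 + 0.8q → q* = 155.2941, p* = 138.2353.
With the tax, the buyer price exceeds the seller price by 58: (146 − 0.05q) − (14 + 0.8q) = 58 → q' = 87.0588.
Δq = 155.2941 − 87.0588 = 68.2353; the wedge equals the tax, 58.
DWL = ½ × 68.2353 × 58 = 1978.82.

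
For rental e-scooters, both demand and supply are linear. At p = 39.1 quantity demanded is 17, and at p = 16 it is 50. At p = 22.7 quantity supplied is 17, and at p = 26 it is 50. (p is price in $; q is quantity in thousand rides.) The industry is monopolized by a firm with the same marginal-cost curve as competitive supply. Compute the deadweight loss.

Demand slope = (16 − 39.1)/(50 − 17) = −0.7, so p = 51 − 0.7q.
Supply slope = (26 − 22.7)/(50 − 17) = 0.1, so p = 21 + 0.1q.
Competitive equilibrium: 51 − 0.7q = 21 + 0.1q → q* = 37.5, p* = 24.75.
Marginal revenue: MR = 51 − 1.4q. Set MR = MC: 51 − 1.4q = 21 + 0.1q → q_m = 20.
Price p_m = 51 − 0.7·20 = 37; MC(q_m) = 21 + 0.1·20 = 23.
Competitive q* = 37.5, so Δq = 17.5; wedge = 37 − 23 = 14.
Deadweight loss = ½ × 17.5 × 14 = $122.50 thousand.

$122.50 thousand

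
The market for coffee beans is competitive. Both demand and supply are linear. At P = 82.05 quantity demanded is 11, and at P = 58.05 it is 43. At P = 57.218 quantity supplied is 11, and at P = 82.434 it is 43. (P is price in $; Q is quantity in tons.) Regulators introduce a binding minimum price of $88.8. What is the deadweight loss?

$486.24

Demand slope = (58.05 − 82.05)/(43 − 11) = −0.75, so P = 90.3 − 0.75Q.
Supply slope = (82.434 − 57.218)/(43 − 11) = 0.788, so P = 48.55 + 0.788Q.
Competitive equilibrium: 90.3 − 0.75Q = 48.55 + 0.788Q → Q* = 27.1456, P* = 69.9408.
At the floor P = 88.8, quantity demanded = (90.3 − 88.8)/0.75 = 2.
Sellers' marginal cost at Q' = 2: 48.55 + 0.788·2 = 50.126.
ΔQ = 27.1456 − 2 = 25.1456; wedge = 88.8 − 50.126 = 38.674.
DWL = ½ × 25.1456 × 38.674 = $486.24.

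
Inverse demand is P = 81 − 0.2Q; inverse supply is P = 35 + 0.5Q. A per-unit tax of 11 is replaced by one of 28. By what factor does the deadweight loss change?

6.479

Competitive equilibrium: 81 − 0.2Q = 35 + 0.5Q → Q* = 65.7143, P* = 67.8571.
For a per-unit tax t: ΔQ = t/0.7, so DWL = ½·t·(t/0.7) = t²/1.4.
At t = 11: DWL = 86.429. At t = 28: DWL = 560.
Ratio = (28/11)² = 6.479.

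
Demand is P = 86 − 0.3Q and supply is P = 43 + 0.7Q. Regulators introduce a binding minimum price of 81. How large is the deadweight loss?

Competitive equilibrium: 86 − 0.3Q = 43 + 0.7Q → Q* = 43, P* = 73.1.
At the floor P = 81, quantity demanded = (86 − 81)/0.3 = 16.6667.
Sellers' marginal cost at Q' = 16.6667: 43 + 0.7·16.6667 = 54.6667.
ΔQ = 43 − 16.6667 = 26.3333; wedge = 81 − 54.6667 = 26.3333.
DWL = ½ × 26.3333 × 26.3333 = 346.72.

346.72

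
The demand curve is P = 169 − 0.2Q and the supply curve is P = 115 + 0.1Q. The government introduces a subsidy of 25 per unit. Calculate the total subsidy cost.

6583.33

Competitive equilibrium: 169 − 0.2Q = 115 + 0.1Q → Q* = 180, P* = 133.
The subsidy lowers effective supply by 25: P = 90 + 0.1Q.
New quantity: 169 − 0.2Q = 90 + 0.1Q → Q' = 263.3333.
Total subsidy cost = 25 × 263.3333 = 6583.33.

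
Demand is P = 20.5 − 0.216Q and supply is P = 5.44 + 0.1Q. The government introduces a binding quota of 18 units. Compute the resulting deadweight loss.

138.98

Competitive equilibrium: 20.5 − 0.216Q = 5.44 + 0.1Q → Q* = 47.6582, P* = 10.2058.
At Q = 18: demand price = 20.5 − 0.216·18 = 16.612; supply price = 5.44 + 0.1·18 = 7.24.
ΔQ = 47.6582 − 18 = 29.6582; wedge = 16.612 − 7.24 = 9.372.
DWL = ½ × 29.6582 × 9.372 = 138.98.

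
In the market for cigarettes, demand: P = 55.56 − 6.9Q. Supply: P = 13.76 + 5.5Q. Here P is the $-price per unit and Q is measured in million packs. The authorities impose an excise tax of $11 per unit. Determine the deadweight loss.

Competitive equilibrium: 55.56 − 6.9Q = 13.76 + 5.5Q → Q* = 3.371, P* = 32.3003.
With the tax, the buyer price exceeds the seller price by 11: (55.56 − 6.9Q) − (13.76 + 5.5Q) = 11 → Q' = 2.4839.
ΔQ = 3.371 − 2.4839 = 0.8871; the wedge equals the tax, 11.
Welfare loss = ½ × 0.8871 × 11 = $4.88 million.

$4.88 million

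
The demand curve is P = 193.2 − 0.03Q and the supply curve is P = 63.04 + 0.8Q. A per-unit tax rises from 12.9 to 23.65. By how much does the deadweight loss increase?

236.69

Competitive equilibrium: 193.2 − 0.03Q = 63.04 + 0.8Q → Q* = 156.8193, P* = 188.4954.
For a per-unit tax t: ΔQ = t/0.83, so DWL = ½·t·(t/0.83) = t²/1.66.
At t = 12.9: DWL = 100.247. At t = 23.65: DWL = 336.941.
Increase = 336.941 − 100.247 = 236.69.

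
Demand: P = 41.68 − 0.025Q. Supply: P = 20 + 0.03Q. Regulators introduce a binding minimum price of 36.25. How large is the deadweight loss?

861.37

Competitive equilibrium: 41.68 − 0.025Q = 20 + 0.03Q → Q* = 394.1818, P* = 31.8255.
At the floor P = 36.25, quantity demanded = (41.68 − 36.25)/0.025 = 217.2.
Sellers' marginal cost at Q' = 217.2: 20 + 0.03·217.2 = 26.516.
ΔQ = 394.1818 − 217.2 = 176.9818; wedge = 36.25 − 26.516 = 9.734.
DWL = ½ × 176.9818 × 9.734 = 861.37.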